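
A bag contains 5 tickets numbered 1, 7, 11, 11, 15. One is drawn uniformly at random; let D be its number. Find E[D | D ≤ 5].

P(D ≤ 5) = 1/5.
Σ over the event: 1·1/5 = 1/5.
E[D | D ≤ 5] = (1/5) / (1/5) = 1.

1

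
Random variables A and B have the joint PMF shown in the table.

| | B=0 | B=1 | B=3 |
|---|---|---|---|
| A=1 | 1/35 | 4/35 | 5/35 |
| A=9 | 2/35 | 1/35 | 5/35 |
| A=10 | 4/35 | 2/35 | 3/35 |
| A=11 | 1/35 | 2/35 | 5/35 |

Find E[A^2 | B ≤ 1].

1211/17

P(B ≤ 1) = 17/35.
Summing A^2·P(A=x,B=y) over the conditioning event gives 173/5.
E[A^2 | B ≤ 1] = (173/5) / (17/35) = 1211/17.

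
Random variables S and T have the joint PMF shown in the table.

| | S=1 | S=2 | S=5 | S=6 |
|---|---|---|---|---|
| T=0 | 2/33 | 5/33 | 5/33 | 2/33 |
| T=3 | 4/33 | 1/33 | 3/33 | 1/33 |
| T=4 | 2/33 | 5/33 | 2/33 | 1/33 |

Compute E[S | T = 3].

3

P(T = 3) = 3/11.
Σ S·P over the event = 1·(4/33) + 2·(1/33) + 5·(3/33) + 6·(1/33) = 9/11.
E[S | T = 3] = (9/11) / (3/11) = 3.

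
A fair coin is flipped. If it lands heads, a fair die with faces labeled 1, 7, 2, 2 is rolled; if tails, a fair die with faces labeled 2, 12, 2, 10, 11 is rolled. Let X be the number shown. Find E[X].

26/5

E[X | heads] = (1+7+2+2)/4 = 3.
E[X | tails] = (2+12+2+10+11)/5 = 37/5.
E[X] = (1/2)·(3) + (1/2)·(37/5) = 26/5.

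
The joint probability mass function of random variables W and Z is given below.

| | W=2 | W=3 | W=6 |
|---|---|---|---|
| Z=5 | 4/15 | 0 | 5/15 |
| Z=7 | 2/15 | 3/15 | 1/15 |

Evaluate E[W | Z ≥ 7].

19/6

P(Z ≥ 7) = 2/5.
Σ W·P over the event = 2·(2/15) + 3·(3/15) + 6·(1/15) = 19/15.
E[W | Z ≥ 7] = (19/15) / (2/5) = 19/6.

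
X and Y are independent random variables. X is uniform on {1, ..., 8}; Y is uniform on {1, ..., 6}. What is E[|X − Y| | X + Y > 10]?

Outcomes with X + Y > 10: (5,6), (6,5), (6,6), (7,4), (7,5), (7,6), (8,3), (8,4), (8,5), (8,6), each with probability 1/48.
E[|X − Y| | X + Y > 10] = (1 + 1 + 0 + 3 + 2 + 1 + 5 + 4 + 3 + 2) / 10 = 11/5.

11/5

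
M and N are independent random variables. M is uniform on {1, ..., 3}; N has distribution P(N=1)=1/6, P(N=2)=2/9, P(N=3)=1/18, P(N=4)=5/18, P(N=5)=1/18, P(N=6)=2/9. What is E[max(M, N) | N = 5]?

P(N = 5) = 1/18.
Summing max(M,N)·P(x,y) over outcomes with N = 5 gives 5/18.
E[max(M, N) | N = 5] = (5/18) / (1/18) = 5.

5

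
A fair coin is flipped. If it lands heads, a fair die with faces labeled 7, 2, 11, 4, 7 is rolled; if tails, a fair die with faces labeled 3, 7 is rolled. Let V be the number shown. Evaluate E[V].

28/5

E[V | heads] = (7+2+11+4+7)/5 = 31/5.
E[V | tails] = (3+7)/2 = 5.
By the law of total expectation,
E[V] = (1/2)·(31/5) + (1/2)·(5) = 28/5.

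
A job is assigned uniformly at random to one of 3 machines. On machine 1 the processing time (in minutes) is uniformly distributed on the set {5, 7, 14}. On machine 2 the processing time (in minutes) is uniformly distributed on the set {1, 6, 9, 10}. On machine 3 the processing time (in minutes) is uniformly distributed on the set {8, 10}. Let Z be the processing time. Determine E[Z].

E[Z | machine 1] = (5+7+14)/3 = 26/3.
E[Z | machine 2] = (1+6+9+10)/4 = 13/2.
E[Z | machine 3] = (8+10)/2 = 9.
E[Z] = (1/3)·(26/3) + (1/3)·(13/2) + (1/3)·(9) = 145/18.

145/18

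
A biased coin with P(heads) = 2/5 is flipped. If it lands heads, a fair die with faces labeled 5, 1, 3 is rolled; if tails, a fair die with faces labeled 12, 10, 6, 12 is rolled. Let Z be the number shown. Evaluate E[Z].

E[Z | heads] = (5+1+3)/3 = 3.
E[Z | tails] = (12+10+6+12)/4 = 10.
By the law of total expectation,
E[Z] = (2/5)·(3) + (3/5)·(10) = 36/5.

36/5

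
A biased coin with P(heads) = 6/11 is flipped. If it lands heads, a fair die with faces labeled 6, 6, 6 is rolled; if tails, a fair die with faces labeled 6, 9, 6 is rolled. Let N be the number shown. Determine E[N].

71/11

E[N | heads] = (6+6+6)/3 = 6.
E[N | tails] = (6+9+6)/3 = 7.
E[N] = (6/11)·(6) + (5/11)·(7) = 71/11.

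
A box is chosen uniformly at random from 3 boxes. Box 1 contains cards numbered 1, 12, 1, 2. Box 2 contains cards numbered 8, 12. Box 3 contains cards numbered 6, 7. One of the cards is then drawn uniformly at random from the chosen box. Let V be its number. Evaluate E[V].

E[V | box 1] = (1+12+1+2)/4 = 4.
E[V | box 2] = (8+12)/2 = 10.
E[V | box 3] = (6+7)/2 = 13/2.
By the law of total expectation,
E[V] = (1/3)·(4) + (1/3)·(10) + (1/3)·(13/2) = 41/6.

41/6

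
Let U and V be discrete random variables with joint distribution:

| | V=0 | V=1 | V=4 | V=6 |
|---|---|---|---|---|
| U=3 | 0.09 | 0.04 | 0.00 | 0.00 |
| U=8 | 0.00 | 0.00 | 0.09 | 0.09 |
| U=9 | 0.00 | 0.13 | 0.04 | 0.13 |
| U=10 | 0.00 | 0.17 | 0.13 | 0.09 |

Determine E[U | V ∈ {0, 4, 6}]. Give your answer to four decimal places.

8.2424

P(V ∈ {0, 4, 6}) = 0.66.
Summing U·P(U=x,V=y) over the conditioning event gives 5.44.
E[U | V ∈ {0, 4, 6}] = (5.44) / (0.66) = 8.2424.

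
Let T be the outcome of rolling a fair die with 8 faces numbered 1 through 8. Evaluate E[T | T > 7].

8

Given T > 7, T is equally likely to be any of {8}.
E[T | T > 7] = (8) / 1 = 8.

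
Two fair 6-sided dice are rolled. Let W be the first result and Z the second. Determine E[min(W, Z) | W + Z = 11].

5

P(W + Z = 11) = 1/18.
Summing min(W,Z)·P(x,y) over outcomes with W + Z = 11 gives 5/18.
E[min(W, Z) | W + Z = 11] = (5/18) / (1/18) = 5.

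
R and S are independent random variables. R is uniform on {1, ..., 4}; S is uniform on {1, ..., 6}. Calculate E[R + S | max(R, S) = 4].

44/7

Outcomes with max(R, S) = 4: (1,4), (2,4), (3,4), (4,1), (4,2), (4,3), (4,4), each with probability 1/24.
E[R + S | max(R, S) = 4] = (5 + 6 + 7 + 5 + 6 + 7 + 8) / 7 = 44/7.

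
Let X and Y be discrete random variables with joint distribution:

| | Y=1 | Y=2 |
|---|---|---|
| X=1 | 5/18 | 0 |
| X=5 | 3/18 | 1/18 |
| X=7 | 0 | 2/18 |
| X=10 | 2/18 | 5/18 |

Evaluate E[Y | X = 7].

2

P(X = 7) = 1/9.
Σ Y·P over the event = 2·(2/18) = 2/9.
E[Y | X = 7] = (2/9) / (1/9) = 2.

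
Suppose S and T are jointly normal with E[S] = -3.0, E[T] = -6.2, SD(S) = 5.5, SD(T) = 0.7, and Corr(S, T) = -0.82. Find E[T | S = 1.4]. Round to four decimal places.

-6.6592

For a bivariate normal, E[T | S=x] = μ_T + ρ·(σ_T/σ_S)·(x − μ_S).
E[T | S=1.4] = -6.2 + (-0.82)·(0.7/5.5)·(1.4 − (-3.0)) = -6.2 + (-0.10436)·(4.4) = -6.6592.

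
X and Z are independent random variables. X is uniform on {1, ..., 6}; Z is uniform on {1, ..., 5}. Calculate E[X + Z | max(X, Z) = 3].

P(max(X, Z) = 3) = 1/6.
Summing (X+Z)·P(x,y) over outcomes with max(X, Z) = 3 gives 4/5.
E[X + Z | max(X, Z) = 3] = (4/5) / (1/6) = 24/5.

24/5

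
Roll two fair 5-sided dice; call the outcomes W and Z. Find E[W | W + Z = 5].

5/2

P(W + Z = 5) = 4/25.
Summing W·P(x,y) over outcomes with W + Z = 5 gives 2/5.
E[W | W + Z = 5] = (2/5) / (4/25) = 5/2.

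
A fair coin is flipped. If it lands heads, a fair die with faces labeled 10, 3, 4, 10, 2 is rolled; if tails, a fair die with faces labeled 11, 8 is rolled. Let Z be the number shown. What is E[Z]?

E[Z | heads] = (10+3+4+10+2)/5 = 29/5.
E[Z | tails] = (11+8)/2 = 19/2.
E[Z] = (1/2)·(29/5) + (1/2)·(19/2) = 153/20.

153/20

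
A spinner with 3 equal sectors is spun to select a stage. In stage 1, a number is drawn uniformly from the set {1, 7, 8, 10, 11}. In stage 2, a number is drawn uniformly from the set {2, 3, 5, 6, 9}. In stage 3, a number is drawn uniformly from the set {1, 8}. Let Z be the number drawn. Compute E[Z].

169/30

E[Z | stage 1] = (1+7+8+10+11)/5 = 37/5.
E[Z | stage 2] = (2+3+5+6+9)/5 = 5.
E[Z | stage 3] = (1+8)/2 = 9/2.
By the law of total expectation,
E[Z] = (1/3)·(37/5) + (1/3)·(5) + (1/3)·(9/2) = 169/30.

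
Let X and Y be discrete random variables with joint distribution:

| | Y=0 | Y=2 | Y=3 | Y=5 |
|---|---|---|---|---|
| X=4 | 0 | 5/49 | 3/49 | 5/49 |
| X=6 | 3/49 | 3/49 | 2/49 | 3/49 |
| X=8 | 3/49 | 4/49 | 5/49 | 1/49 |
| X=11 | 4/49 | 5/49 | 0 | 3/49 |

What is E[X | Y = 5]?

P(Y = 5) = 12/49.
Σ X·P over the event = 4·(5/49) + 6·(3/49) + 8·(1/49) + 11·(3/49) = 79/49.
E[X | Y = 5] = (79/49) / (12/49) = 79/12.

79/12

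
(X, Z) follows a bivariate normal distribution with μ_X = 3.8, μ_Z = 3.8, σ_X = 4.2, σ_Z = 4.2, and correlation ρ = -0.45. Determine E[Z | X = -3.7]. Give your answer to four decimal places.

7.1750

The regression of Z on X has slope ρ·σ_Z/σ_X and passes through (μ_X, μ_Z).
E[Z | X=-3.7] = 3.8 + (-0.45)·(4.2/4.2)·(-3.7 − (3.8)) = 3.8 + (-0.45)·(-7.5) = 7.1750.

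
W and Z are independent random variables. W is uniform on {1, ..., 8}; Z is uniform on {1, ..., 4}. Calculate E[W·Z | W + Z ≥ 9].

41/2

Outcomes with W + Z ≥ 9: (5,4), (6,3), (6,4), (7,2), (7,3), (7,4), (8,1), (8,2), (8,3), (8,4), each with probability 1/32.
E[W·Z | W + Z ≥ 9] = (20 + 18 + 24 + 14 + 21 + 28 + 8 + 16 + 24 + 32) / 10 = 41/2.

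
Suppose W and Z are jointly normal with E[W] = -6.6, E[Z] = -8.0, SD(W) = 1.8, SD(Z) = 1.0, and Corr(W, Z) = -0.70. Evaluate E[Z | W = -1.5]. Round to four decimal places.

-9.9833

For a bivariate normal, E[Z | W=x] = μ_Z + ρ·(σ_Z/σ_W)·(x − μ_W).
E[Z | W=-1.5] = -8.0 + (-0.70)·(1.0/1.8)·(-1.5 − (-6.6)) = -8.0 + (-0.38889)·(5.1) = -9.9833.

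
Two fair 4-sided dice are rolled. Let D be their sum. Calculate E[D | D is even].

P(D is even) = 1/2.
Σ over the event: 2·1/16 + 4·3/16 + 6·3/16 + 8·1/16 = 5/2.
E[D | D is even] = (5/2) / (1/2) = 5.

5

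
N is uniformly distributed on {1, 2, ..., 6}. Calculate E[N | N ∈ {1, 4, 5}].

10/3

P(N ∈ {1, 4, 5}) = 1/2.
Σ over the event: 1·1/6 + 4·1/6 + 5·1/6 = 5/3.
E[N | N ∈ {1, 4, 5}] = (5/3) / (1/2) = 10/3.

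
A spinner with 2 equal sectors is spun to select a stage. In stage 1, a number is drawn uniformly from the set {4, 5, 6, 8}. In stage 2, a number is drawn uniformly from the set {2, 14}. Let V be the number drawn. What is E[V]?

55/8

E[V | stage 1] = (4+5+6+8)/4 = 23/4.
E[V | stage 2] = (2+14)/2 = 8.
E[V] = (1/2)·(23/4) + (1/2)·(8) = 55/8.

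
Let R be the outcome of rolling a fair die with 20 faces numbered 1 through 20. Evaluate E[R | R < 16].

P(R < 16) = 3/4.
E[R | R < 16] = (6) / (3/4) = 8.

8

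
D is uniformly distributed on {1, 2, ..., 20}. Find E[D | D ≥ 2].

P(D ≥ 2) = 19/20.
E[D | D ≥ 2] = (209/20) / (19/20) = 11.

11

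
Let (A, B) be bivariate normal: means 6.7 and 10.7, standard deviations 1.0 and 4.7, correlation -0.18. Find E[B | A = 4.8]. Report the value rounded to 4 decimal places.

12.3074

E[B | A=x] = μ_B + ρ(σ_B/σ_A)(x − μ_A) for jointly normal variables.
E[B | A=4.8] = 10.7 + (-0.18)·(4.7/1.0)·(4.8 − (6.7)) = 10.7 + (-0.846)·(-1.9) = 12.3074.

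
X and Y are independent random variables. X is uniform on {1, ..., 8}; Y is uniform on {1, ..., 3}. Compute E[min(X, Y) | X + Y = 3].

Outcomes with X + Y = 3: (1,2), (2,1), each with probability 1/24.
E[min(X, Y) | X + Y = 3] = (1 + 1) / 2 = 1.

1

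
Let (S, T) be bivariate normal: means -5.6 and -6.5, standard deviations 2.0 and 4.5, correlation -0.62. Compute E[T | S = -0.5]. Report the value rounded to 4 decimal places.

For a bivariate normal, E[T | S=x] = μ_T + ρ·(σ_T/σ_S)·(x − μ_S).
E[T | S=-0.5] = -6.5 + (-0.62)·(4.5/2.0)·(-0.5 − (-5.6)) = -6.5 + (-1.395)·(5.1) = -13.6145.

-13.6145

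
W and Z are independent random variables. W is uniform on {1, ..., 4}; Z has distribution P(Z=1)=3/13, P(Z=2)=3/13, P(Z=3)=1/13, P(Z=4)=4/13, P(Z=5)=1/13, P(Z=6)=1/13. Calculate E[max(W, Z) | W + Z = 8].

9/2

P(W + Z = 8) = 3/26.
Summing max(W,Z)·P(x,y) over outcomes with W + Z = 8 gives 27/52.
E[max(W, Z) | W + Z = 8] = (27/52) / (3/26) = 9/2.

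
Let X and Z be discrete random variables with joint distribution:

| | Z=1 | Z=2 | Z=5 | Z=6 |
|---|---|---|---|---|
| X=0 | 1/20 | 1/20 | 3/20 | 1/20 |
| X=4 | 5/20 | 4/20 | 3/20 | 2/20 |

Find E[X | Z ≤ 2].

P(Z ≤ 2) = 11/20.
Σ X·P over the event = 0·(1/20) + 0·(1/20) + 4·(5/20) + 4·(4/20) = 9/5.
E[X | Z ≤ 2] = (9/5) / (11/20) = 36/11.

36/11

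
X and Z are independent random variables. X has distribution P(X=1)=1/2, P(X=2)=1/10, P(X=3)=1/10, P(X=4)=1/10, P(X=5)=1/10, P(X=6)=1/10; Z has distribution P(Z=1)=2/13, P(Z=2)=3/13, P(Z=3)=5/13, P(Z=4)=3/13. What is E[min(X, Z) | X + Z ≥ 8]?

36/11

P(X + Z ≥ 8) = 11/65.
Summing min(X,Z)·P(x,y) over outcomes with X + Z ≥ 8 gives 36/65.
E[min(X, Z) | X + Z ≥ 8] = (36/65) / (11/65) = 36/11.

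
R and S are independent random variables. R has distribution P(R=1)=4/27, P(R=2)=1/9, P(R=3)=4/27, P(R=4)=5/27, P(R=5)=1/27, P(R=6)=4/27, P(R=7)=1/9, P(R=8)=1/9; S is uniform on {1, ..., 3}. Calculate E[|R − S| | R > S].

201/59

P(R > S) = 59/81.
Summing |R−S|·P(x,y) over outcomes with R > S gives 67/27.
E[|R − S| | R > S] = (67/27) / (59/81) = 201/59.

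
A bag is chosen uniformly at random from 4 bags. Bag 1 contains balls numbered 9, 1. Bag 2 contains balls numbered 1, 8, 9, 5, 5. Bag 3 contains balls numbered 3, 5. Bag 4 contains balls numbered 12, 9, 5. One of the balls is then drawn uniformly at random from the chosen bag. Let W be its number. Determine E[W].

E[W | bag 1] = (9+1)/2 = 5.
E[W | bag 2] = (1+8+9+5+5)/5 = 28/5.
E[W | bag 3] = (3+5)/2 = 4.
E[W | bag 4] = (12+9+5)/3 = 26/3.
E[W] = (1/4)·(5) + (1/4)·(28/5) + (1/4)·(4) + (1/4)·(26/3) = 349/60.

349/60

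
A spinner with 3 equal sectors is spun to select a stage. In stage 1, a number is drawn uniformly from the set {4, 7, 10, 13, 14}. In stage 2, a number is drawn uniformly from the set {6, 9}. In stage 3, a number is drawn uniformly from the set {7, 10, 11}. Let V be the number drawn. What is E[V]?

793/90

E[V | stage 1] = (4+7+10+13+14)/5 = 48/5.
E[V | stage 2] = (6+9)/2 = 15/2.
E[V | stage 3] = (7+10+11)/3 = 28/3.
E[V] = (1/3)·(48/5) + (1/3)·(15/2) + (1/3)·(28/3) = 793/90.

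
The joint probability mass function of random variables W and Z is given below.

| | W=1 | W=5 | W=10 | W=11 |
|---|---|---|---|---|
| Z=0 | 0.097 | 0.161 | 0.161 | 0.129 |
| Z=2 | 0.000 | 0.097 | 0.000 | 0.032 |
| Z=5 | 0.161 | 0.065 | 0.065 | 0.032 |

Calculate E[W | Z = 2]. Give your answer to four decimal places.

6.4884

P(Z = 2) = 0.129.
Σ W·P over the event = 5·(0.097) + 11·(0.032) = 0.837.
E[W | Z = 2] = (0.837) / (0.129) = 6.4884.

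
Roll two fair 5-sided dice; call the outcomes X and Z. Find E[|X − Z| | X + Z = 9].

Outcomes with X + Z = 9: (4,5), (5,4), each with probability 1/25.
E[|X − Z| | X + Z = 9] = (1 + 1) / 2 = 1.

1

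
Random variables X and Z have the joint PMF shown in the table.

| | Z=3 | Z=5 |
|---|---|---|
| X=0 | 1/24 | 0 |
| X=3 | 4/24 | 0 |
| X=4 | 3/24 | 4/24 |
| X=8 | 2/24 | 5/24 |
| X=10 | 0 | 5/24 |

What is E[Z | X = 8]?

P(X = 8) = 7/24.
Σ Z·P over the event = 3·(2/24) + 5·(5/24) = 31/24.
E[Z | X = 8] = (31/24) / (7/24) = 31/7.

31/7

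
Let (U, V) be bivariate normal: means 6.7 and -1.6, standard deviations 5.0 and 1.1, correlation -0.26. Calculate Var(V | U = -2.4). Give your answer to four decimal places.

Var(V | U=x) = (1 − ρ²)·σ_V².
Var(V | U=-2.4) = (1.1)²·(1 − (-0.26)²) = 1.21·0.9324 = 1.1282.

1.1282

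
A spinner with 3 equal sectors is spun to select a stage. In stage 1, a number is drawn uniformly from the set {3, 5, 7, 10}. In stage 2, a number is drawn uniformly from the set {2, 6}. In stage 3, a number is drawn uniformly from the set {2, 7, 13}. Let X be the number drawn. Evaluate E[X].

211/36

E[X | stage 1] = (3+5+7+10)/4 = 25/4.
E[X | stage 2] = (2+6)/2 = 4.
E[X | stage 3] = (2+7+13)/3 = 22/3.
By the law of total expectation,
E[X] = (1/3)·(25/4) + (1/3)·(4) + (1/3)·(22/3) = 211/36.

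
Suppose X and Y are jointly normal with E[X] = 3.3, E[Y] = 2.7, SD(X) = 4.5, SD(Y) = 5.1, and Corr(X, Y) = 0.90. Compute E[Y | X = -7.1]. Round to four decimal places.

-7.9080

E[Y | X=x] = μ_Y + ρ(σ_Y/σ_X)(x − μ_X) for jointly normal variables.
E[Y | X=-7.1] = 2.7 + (0.90)·(5.1/4.5)·(-7.1 − (3.3)) = 2.7 + (1.02)·(-10.4) = -7.9080.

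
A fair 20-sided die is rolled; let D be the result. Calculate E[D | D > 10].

Given D > 10, D is equally likely to be any of {11, 12, 13, 14, 15, 16, 17, 18, 19, 20}.
E[D | D > 10] = (11 + 12 + 13 + 14 + 15 + 16 + 17 + 18 + 19 + 20) / 10 = 31/2.

31/2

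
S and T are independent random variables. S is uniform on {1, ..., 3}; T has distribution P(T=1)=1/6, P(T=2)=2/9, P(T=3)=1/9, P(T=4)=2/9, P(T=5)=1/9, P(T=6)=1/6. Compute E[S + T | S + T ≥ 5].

228/35

P(S + T ≥ 5) = 35/54.
Summing (S+T)·P(x,y) over outcomes with S + T ≥ 5 gives 38/9.
E[S + T | S + T ≥ 5] = (38/9) / (35/54) = 228/35.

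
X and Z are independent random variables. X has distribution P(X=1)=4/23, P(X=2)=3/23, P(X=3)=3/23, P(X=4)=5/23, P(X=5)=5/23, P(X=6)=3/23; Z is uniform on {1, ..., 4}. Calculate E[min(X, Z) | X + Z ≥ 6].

149/56

P(X + Z ≥ 6) = 14/23.
Summing min(X,Z)·P(x,y) over outcomes with X + Z ≥ 6 gives 149/92.
E[min(X, Z) | X + Z ≥ 6] = (149/92) / (14/23) = 149/56.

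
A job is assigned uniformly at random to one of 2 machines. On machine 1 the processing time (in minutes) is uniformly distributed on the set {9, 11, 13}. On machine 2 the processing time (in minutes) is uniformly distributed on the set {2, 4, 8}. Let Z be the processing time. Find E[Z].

E[Z | machine 1] = (9+11+13)/3 = 11.
E[Z | machine 2] = (2+4+8)/3 = 14/3.
E[Z] = (1/2)·(11) + (1/2)·(14/3) = 47/6.

47/6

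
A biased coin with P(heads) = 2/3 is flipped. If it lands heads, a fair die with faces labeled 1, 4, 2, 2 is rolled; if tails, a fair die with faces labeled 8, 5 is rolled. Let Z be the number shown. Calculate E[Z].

11/3

E[Z | heads] = (1+4+2+2)/4 = 9/4.
E[Z | tails] = (8+5)/2 = 13/2.
E[Z] = (2/3)·(9/4) + (1/3)·(13/2) = 11/3.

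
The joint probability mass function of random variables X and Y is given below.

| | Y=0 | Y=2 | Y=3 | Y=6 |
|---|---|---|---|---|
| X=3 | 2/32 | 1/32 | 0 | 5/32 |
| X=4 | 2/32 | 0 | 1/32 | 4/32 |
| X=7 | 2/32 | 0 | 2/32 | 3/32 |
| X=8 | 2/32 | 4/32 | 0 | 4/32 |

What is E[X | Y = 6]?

P(Y = 6) = 1/2.
Summing X·P(X=x,Y=y) over the conditioning event gives 21/8.
E[X | Y = 6] = (21/8) / (1/2) = 21/4.

21/4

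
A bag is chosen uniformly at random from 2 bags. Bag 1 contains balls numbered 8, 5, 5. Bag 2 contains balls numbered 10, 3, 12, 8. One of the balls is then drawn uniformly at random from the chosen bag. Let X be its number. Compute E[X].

57/8

E[X | bag 1] = (8+5+5)/3 = 6.
E[X | bag 2] = (10+3+12+8)/4 = 33/4.
By the law of total expectation,
E[X] = (1/2)·(6) + (1/2)·(33/4) = 57/8.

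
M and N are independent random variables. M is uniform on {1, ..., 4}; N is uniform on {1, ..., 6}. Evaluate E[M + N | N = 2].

9/2

Outcomes with N = 2: (1,2), (2,2), (3,2), (4,2), each with probability 1/24.
E[M + N | N = 2] = (3 + 4 + 5 + 6) / 4 = 9/2.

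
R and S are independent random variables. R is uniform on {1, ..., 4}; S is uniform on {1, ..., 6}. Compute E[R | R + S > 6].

3

P(R + S > 6) = 5/12.
Summing R·P(x,y) over outcomes with R + S > 6 gives 5/4.
E[R | R + S > 6] = (5/4) / (5/12) = 3.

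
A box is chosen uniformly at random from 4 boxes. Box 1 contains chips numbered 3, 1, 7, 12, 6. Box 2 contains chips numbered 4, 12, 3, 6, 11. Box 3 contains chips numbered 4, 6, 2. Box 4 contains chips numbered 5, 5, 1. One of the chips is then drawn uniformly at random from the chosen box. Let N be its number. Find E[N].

31/6

E[N | box 1] = (3+1+7+12+6)/5 = 29/5.
E[N | box 2] = (4+12+3+6+11)/5 = 36/5.
E[N | box 3] = (4+6+2)/3 = 4.
E[N | box 4] = (5+5+1)/3 = 11/3.
By the law of total expectation,
E[N] = (1/4)·(29/5) + (1/4)·(36/5) + (1/4)·(4) + (1/4)·(11/3) = 31/6.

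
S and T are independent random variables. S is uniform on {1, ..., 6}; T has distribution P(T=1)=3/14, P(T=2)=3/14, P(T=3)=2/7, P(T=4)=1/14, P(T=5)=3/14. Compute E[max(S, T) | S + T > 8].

P(S + T > 8) = 5/28.
Summing max(S,T)·P(x,y) over outcomes with S + T > 8 gives 83/84.
E[max(S, T) | S + T > 8] = (83/84) / (5/28) = 83/15.

83/15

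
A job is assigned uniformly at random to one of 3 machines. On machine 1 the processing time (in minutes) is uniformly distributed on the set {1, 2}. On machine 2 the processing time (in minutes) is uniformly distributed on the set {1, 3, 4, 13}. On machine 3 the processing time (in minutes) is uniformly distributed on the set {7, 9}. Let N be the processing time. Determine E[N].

59/12

E[N | machine 1] = (1+2)/2 = 3/2.
E[N | machine 2] = (1+3+4+13)/4 = 21/4.
E[N | machine 3] = (7+9)/2 = 8.
By the law of total expectation,
E[N] = (1/3)·(3/2) + (1/3)·(21/4) + (1/3)·(8) = 59/12.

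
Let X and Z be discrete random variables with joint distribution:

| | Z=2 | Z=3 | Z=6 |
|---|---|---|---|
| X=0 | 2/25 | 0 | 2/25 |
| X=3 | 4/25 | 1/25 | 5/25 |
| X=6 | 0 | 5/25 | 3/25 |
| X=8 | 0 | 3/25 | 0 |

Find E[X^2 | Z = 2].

6

P(Z = 2) = 6/25.
Summing X^2·P(X=x,Z=y) over the conditioning event gives 36/25.
E[X^2 | Z = 2] = (36/25) / (6/25) = 6.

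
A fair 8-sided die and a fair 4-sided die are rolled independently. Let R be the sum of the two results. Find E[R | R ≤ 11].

212/31

P(R ≤ 11) = 31/32.
E[R | R ≤ 11] = (53/8) / (31/32) = 212/31.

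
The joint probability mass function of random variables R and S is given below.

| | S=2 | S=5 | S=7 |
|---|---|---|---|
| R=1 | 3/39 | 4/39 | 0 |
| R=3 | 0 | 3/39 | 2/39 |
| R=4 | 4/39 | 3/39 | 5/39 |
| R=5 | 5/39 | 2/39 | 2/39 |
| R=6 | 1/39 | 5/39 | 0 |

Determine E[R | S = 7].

4

P(S = 7) = 3/13.
Σ R·P over the event = 3·(2/39) + 4·(5/39) + 5·(2/39) = 12/13.
E[R | S = 7] = (12/13) / (3/13) = 4.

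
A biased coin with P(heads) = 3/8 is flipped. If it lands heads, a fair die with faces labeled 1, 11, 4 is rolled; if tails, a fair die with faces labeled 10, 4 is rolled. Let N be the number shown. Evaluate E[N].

51/8

E[N | heads] = (1+11+4)/3 = 16/3.
E[N | tails] = (10+4)/2 = 7.
E[N] = (3/8)·(16/3) + (5/8)·(7) = 51/8.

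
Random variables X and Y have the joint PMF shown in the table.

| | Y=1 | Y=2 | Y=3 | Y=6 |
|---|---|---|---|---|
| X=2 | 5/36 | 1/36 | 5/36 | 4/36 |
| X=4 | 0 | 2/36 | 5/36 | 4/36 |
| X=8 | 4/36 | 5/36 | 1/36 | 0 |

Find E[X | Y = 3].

38/11

P(Y = 3) = 11/36.
Summing X·P(X=x,Y=y) over the conditioning event gives 19/18.
E[X | Y = 3] = (19/18) / (11/36) = 38/11.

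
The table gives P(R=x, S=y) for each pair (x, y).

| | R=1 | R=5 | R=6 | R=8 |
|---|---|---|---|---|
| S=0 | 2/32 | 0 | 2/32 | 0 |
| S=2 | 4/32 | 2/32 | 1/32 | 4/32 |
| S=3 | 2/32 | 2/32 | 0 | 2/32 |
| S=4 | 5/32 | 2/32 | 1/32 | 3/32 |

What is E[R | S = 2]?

52/11

P(S = 2) = 11/32.
Σ R·P over the event = 1·(4/32) + 5·(2/32) + 6·(1/32) + 8·(4/32) = 13/8.
E[R | S = 2] = (13/8) / (11/32) = 52/11.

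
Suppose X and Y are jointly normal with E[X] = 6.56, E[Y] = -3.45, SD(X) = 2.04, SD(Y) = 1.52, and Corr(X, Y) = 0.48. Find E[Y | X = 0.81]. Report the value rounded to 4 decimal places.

-5.5065

E[Y | X=x] = μ_Y + ρ(σ_Y/σ_X)(x − μ_X) for jointly normal variables.
E[Y | X=0.81] = -3.45 + (0.48)·(1.52/2.04)·(0.81 − (6.56)) = -3.45 + (0.35765)·(-5.75) = -5.5065.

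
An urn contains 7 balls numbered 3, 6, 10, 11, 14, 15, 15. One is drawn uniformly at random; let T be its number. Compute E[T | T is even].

P(T is even) = 3/7.
Σ over the event: 6·1/7 + 10·1/7 + 14·1/7 = 30/7.
E[T | T is even] = (30/7) / (3/7) = 10.

10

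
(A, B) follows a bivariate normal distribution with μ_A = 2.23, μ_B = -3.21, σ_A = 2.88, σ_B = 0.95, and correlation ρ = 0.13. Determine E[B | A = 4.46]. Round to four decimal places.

E[B | A=x] = μ_B + ρ(σ_B/σ_A)(x − μ_A) for jointly normal variables.
E[B | A=4.46] = -3.21 + (0.13)·(0.95/2.88)·(4.46 − (2.23)) = -3.21 + (0.042882)·(2.23) = -3.1144.

-3.1144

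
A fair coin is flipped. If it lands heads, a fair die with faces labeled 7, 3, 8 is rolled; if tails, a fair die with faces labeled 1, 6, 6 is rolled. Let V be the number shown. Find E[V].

31/6

E[V | heads] = (7+3+8)/3 = 6.
E[V | tails] = (1+6+6)/3 = 13/3.
By the law of total expectation,
E[V] = (1/2)·(6) + (1/2)·(13/3) = 31/6.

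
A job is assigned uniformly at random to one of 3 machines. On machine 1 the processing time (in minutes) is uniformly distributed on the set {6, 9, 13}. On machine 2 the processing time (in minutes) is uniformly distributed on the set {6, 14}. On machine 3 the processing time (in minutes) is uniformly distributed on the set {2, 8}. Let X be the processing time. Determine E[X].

73/9

E[X | machine 1] = (6+9+13)/3 = 28/3.
E[X | machine 2] = (6+14)/2 = 10.
E[X | machine 3] = (2+8)/2 = 5.
E[X] = (1/3)·(28/3) + (1/3)·(10) + (1/3)·(5) = 73/9.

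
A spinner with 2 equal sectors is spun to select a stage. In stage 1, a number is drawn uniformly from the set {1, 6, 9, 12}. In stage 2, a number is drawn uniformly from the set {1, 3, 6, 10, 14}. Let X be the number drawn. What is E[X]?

69/10

E[X | stage 1] = (1+6+9+12)/4 = 7.
E[X | stage 2] = (1+3+6+10+14)/5 = 34/5.
E[X] = (1/2)·(7) + (1/2)·(34/5) = 69/10.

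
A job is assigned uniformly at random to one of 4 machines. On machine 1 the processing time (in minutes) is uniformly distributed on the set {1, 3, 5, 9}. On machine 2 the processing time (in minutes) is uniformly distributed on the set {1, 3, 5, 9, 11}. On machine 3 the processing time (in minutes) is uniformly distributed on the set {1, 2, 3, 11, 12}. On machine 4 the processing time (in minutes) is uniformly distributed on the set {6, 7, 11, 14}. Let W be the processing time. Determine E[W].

32/5

E[W | machine 1] = (1+3+5+9)/4 = 9/2.
E[W | machine 2] = (1+3+5+9+11)/5 = 29/5.
E[W | machine 3] = (1+2+3+11+12)/5 = 29/5.
E[W | machine 4] = (6+7+11+14)/4 = 19/2.
E[W] = (1/4)·(9/2) + (1/4)·(29/5) + (1/4)·(29/5) + (1/4)·(19/2) = 32/5.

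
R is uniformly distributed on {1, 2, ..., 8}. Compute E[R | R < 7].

Given R < 7, R is equally likely to be any of {1, 2, 3, 4, 5, 6}.
E[R | R < 7] = (1 + 2 + 3 + 4 + 5 + 6) / 6 = 7/2.

7/2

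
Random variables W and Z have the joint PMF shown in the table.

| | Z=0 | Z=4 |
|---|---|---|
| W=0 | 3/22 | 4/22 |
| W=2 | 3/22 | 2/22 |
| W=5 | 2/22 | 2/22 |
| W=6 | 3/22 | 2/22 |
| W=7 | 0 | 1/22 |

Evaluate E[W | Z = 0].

P(Z = 0) = 1/2.
Σ W·P over the event = 0·(3/22) + 2·(3/22) + 5·(2/22) + 6·(3/22) = 17/11.
E[W | Z = 0] = (17/11) / (1/2) = 34/11.

34/11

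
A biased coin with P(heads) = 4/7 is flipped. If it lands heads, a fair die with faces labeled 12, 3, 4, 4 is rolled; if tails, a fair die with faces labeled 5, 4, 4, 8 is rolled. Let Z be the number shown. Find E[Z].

E[Z | heads] = (12+3+4+4)/4 = 23/4.
E[Z | tails] = (5+4+4+8)/4 = 21/4.
By the law of total expectation,
E[Z] = (4/7)·(23/4) + (3/7)·(21/4) = 155/28.

155/28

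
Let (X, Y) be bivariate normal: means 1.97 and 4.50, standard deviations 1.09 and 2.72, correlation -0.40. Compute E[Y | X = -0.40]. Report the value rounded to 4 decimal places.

E[Y | X=x] = μ_Y + ρ(σ_Y/σ_X)(x − μ_X) for jointly normal variables.
E[Y | X=-0.40] = 4.50 + (-0.40)·(2.72/1.09)·(-0.40 − (1.97)) = 4.50 + (-0.99817)·(-2.37) = 6.8657.

6.8657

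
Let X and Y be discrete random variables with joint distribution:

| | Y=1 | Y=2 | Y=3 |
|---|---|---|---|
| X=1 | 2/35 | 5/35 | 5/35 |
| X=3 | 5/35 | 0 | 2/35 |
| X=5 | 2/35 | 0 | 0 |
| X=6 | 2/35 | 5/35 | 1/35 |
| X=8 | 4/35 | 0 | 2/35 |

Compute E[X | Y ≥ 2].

P(Y ≥ 2) = 4/7.
Σ X·P over the event = 1·(5/35) + 1·(5/35) + 3·(2/35) + 6·(5/35) + 6·(1/35) + 8·(2/35) = 68/35.
E[X | Y ≥ 2] = (68/35) / (4/7) = 17/5.

17/5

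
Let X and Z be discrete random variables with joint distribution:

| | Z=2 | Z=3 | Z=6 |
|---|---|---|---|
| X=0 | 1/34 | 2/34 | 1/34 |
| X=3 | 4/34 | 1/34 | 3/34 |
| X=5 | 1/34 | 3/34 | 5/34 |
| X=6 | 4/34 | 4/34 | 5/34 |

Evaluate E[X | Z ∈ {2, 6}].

35/8

P(Z ∈ {2, 6}) = 12/17.
Summing X·P(X=x,Z=y) over the conditioning event gives 105/34.
E[X | Z ∈ {2, 6}] = (105/34) / (12/17) = 35/8.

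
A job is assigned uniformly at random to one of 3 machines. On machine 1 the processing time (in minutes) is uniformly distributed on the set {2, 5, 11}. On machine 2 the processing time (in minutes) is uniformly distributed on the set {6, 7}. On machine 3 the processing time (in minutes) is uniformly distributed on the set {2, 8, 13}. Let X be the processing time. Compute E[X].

E[X | machine 1] = (2+5+11)/3 = 6.
E[X | machine 2] = (6+7)/2 = 13/2.
E[X | machine 3] = (2+8+13)/3 = 23/3.
E[X] = (1/3)·(6) + (1/3)·(13/2) + (1/3)·(23/3) = 121/18.

121/18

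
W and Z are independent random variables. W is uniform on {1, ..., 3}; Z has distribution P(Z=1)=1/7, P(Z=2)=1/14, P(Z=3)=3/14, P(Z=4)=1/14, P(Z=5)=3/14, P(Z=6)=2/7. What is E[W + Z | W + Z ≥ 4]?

239/37

P(W + Z ≥ 4) = 37/42.
Summing (W+Z)·P(x,y) over outcomes with W + Z ≥ 4 gives 239/42.
E[W + Z | W + Z ≥ 4] = (239/42) / (37/42) = 239/37.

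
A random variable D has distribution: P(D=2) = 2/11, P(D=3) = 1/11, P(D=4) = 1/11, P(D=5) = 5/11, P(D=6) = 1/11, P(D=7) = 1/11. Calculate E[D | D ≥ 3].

5

P(D ≥ 3) = 9/11.
Σ over the event: 3·1/11 + 4·1/11 + 5·5/11 + 6·1/11 + 7·1/11 = 45/11.
E[D | D ≥ 3] = (45/11) / (9/11) = 5.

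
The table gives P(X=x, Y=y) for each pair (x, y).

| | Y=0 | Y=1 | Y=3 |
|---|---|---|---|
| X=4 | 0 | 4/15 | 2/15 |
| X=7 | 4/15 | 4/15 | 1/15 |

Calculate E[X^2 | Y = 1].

P(Y = 1) = 8/15.
Summing X^2·P(X=x,Y=y) over the conditioning event gives 52/3.
E[X^2 | Y = 1] = (52/3) / (8/15) = 65/2.

65/2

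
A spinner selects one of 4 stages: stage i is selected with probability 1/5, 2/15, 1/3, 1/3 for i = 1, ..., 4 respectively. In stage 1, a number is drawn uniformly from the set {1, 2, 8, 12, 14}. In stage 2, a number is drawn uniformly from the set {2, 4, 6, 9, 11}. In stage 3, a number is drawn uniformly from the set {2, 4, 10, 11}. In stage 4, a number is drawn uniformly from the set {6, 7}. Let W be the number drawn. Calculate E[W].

E[W | stage 1] = (1+2+8+12+14)/5 = 37/5.
E[W | stage 2] = (2+4+6+9+11)/5 = 32/5.
E[W | stage 3] = (2+4+10+11)/4 = 27/4.
E[W | stage 4] = (6+7)/2 = 13/2.
By the law of total expectation,
E[W] = (1/5)·(37/5) + (2/15)·(32/5) + (1/3)·(27/4) + (1/3)·(13/2) = 27/4.

27/4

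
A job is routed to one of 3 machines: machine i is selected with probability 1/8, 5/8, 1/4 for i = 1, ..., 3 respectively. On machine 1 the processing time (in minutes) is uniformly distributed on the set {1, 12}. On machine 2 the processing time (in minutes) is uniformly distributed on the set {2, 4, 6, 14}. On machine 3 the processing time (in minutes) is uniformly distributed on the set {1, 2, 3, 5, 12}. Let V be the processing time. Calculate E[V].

E[V | machine 1] = (1+12)/2 = 13/2.
E[V | machine 2] = (2+4+6+14)/4 = 13/2.
E[V | machine 3] = (1+2+3+5+12)/5 = 23/5.
By the law of total expectation,
E[V] = (1/8)·(13/2) + (5/8)·(13/2) + (1/4)·(23/5) = 241/40.

241/40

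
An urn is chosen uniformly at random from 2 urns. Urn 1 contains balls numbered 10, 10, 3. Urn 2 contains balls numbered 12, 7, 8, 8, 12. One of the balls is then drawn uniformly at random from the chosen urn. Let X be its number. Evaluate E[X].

E[X | urn 1] = (10+10+3)/3 = 23/3.
E[X | urn 2] = (12+7+8+8+12)/5 = 47/5.
By the law of total expectation,
E[X] = (1/2)·(23/3) + (1/2)·(47/5) = 128/15.

128/15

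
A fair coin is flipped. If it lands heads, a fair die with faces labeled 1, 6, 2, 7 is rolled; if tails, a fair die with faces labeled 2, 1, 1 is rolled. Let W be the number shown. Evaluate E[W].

E[W | heads] = (1+6+2+7)/4 = 4.
E[W | tails] = (2+1+1)/3 = 4/3.
By the law of total expectation,
E[W] = (1/2)·(4) + (1/2)·(4/3) = 8/3.

8/3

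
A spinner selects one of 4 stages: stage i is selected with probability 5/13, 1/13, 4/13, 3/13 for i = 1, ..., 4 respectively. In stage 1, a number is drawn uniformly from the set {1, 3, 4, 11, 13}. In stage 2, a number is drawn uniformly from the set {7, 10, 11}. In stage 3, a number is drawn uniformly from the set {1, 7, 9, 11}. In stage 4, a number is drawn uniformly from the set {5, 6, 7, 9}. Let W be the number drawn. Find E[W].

E[W | stage 1] = (1+3+4+11+13)/5 = 32/5.
E[W | stage 2] = (7+10+11)/3 = 28/3.
E[W | stage 3] = (1+7+9+11)/4 = 7.
E[W | stage 4] = (5+6+7+9)/4 = 27/4.
E[W] = (5/13)·(32/5) + (1/13)·(28/3) + (4/13)·(7) + (3/13)·(27/4) = 1075/156.

1075/156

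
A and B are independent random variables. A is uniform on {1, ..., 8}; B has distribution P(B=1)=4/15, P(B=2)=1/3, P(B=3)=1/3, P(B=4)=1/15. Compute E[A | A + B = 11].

47/6

P(A + B = 11) = 1/20.
Summing A·P(x,y) over outcomes with A + B = 11 gives 47/120.
E[A | A + B = 11] = (47/120) / (1/20) = 47/6.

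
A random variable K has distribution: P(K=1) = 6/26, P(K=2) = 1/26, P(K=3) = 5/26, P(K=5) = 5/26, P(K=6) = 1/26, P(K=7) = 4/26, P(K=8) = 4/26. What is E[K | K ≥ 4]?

P(K ≥ 4) = 7/13.
Σ over the event: 5·5/26 + 6·1/26 + 7·2/13 + 8·2/13 = 7/2.
E[K | K ≥ 4] = (7/2) / (7/13) = 13/2.

13/2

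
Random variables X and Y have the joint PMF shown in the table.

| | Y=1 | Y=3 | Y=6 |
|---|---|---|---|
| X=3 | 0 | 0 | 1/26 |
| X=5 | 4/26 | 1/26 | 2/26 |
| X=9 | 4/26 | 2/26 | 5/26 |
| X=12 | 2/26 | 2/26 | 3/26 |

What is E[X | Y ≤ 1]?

8

P(Y ≤ 1) = 5/13.
Summing X·P(X=x,Y=y) over the conditioning event gives 40/13.
E[X | Y ≤ 1] = (40/13) / (5/13) = 8.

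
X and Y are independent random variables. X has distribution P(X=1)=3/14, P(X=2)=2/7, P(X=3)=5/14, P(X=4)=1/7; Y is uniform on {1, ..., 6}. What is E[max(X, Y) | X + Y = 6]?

P(X + Y = 6) = 1/6.
Summing max(X,Y)·P(x,y) over outcomes with X + Y = 6 gives 9/14.
E[max(X, Y) | X + Y = 6] = (9/14) / (1/6) = 27/7.

27/7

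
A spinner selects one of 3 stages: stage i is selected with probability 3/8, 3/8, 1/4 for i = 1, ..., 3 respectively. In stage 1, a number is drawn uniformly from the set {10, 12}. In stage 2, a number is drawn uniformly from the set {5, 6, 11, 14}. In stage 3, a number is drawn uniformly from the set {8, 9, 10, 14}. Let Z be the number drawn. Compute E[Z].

161/16

E[Z | stage 1] = (10+12)/2 = 11.
E[Z | stage 2] = (5+6+11+14)/4 = 9.
E[Z | stage 3] = (8+9+10+14)/4 = 41/4.
E[Z] = (3/8)·(11) + (3/8)·(9) + (1/4)·(41/4) = 161/16.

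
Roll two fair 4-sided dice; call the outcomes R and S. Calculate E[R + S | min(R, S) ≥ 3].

7

Outcomes with min(R, S) ≥ 3: (3,3), (3,4), (4,3), (4,4), each with probability 1/16.
E[R + S | min(R, S) ≥ 3] = (6 + 7 + 7 + 8) / 4 = 7.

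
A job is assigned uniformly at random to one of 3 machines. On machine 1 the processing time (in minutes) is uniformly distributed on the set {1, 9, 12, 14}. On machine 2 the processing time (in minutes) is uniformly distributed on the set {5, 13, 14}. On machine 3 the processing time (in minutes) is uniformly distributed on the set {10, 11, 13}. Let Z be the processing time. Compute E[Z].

E[Z | machine 1] = (1+9+12+14)/4 = 9.
E[Z | machine 2] = (5+13+14)/3 = 32/3.
E[Z | machine 3] = (10+11+13)/3 = 34/3.
By the law of total expectation,
E[Z] = (1/3)·(9) + (1/3)·(32/3) + (1/3)·(34/3) = 31/3.

31/3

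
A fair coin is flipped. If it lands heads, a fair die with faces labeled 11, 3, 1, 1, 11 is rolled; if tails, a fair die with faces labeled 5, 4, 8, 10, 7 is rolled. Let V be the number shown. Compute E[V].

E[V | heads] = (11+3+1+1+11)/5 = 27/5.
E[V | tails] = (5+4+8+10+7)/5 = 34/5.
E[V] = (1/2)·(27/5) + (1/2)·(34/5) = 61/10.

61/10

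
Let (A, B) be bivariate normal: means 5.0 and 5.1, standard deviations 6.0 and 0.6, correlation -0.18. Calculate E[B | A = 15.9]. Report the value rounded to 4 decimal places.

4.9038

The regression of B on A has slope ρ·σ_B/σ_A and passes through (μ_A, μ_B).
E[B | A=15.9] = 5.1 + (-0.18)·(0.6/6.0)·(15.9 − (5.0)) = 5.1 + (-0.018)·(10.9) = 4.9038.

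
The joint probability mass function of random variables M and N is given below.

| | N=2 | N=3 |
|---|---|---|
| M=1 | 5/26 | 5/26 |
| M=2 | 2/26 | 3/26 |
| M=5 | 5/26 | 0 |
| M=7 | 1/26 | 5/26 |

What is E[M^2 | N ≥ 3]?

P(N ≥ 3) = 1/2.
Σ M^2·P over the event = 1·(5/26) + 4·(3/26) + 49·(5/26) = 131/13.
E[M^2 | N ≥ 3] = (131/13) / (1/2) = 262/13.

262/13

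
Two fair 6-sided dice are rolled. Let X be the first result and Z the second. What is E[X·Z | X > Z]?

P(X > Z) = 5/12.
Summing XZ·P(x,y) over outcomes with X > Z gives 175/36.
E[X·Z | X > Z] = (175/36) / (5/12) = 35/3.

35/3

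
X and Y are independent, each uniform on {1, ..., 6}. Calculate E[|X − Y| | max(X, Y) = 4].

12/7

Outcomes with max(X, Y) = 4: (1,4), (2,4), (3,4), (4,1), (4,2), (4,3), (4,4), each with probability 1/36.
E[|X − Y| | max(X, Y) = 4] = (3 + 2 + 1 + 3 + 2 + 1 + 0) / 7 = 12/7.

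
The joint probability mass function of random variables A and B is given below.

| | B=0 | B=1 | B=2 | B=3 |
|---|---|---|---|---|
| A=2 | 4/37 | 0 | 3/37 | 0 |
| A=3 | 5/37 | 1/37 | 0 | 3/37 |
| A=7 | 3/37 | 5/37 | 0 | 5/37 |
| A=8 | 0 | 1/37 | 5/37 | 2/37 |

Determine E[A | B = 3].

P(B = 3) = 10/37.
Σ A·P over the event = 3·(3/37) + 7·(5/37) + 8·(2/37) = 60/37.
E[A | B = 3] = (60/37) / (10/37) = 6.

6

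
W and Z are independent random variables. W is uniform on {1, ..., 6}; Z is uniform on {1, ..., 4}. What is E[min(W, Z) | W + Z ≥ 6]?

P(W + Z ≥ 6) = 7/12.
Summing min(W,Z)·P(x,y) over outcomes with W + Z ≥ 6 gives 37/24.
E[min(W, Z) | W + Z ≥ 6] = (37/24) / (7/12) = 37/14.

37/14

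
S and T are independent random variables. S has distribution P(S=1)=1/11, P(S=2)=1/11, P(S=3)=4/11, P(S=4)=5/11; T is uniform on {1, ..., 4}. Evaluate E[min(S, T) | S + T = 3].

1

P(S + T = 3) = 1/22.
Summing min(S,T)·P(x,y) over outcomes with S + T = 3 gives 1/22.
E[min(S, T) | S + T = 3] = (1/22) / (1/22) = 1.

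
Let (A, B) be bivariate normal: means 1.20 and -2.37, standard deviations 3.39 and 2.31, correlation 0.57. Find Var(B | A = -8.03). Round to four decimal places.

3.6024

For a bivariate normal, Var(B | A=x) = σ_B²(1 − ρ²).
Var(B | A=-8.03) = (2.31)²·(1 − (0.57)²) = 5.3361·0.6751 = 3.6024.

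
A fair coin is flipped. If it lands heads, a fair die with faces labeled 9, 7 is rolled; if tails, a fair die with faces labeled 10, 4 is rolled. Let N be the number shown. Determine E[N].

E[N | heads] = (9+7)/2 = 8.
E[N | tails] = (10+4)/2 = 7.
E[N] = (1/2)·(8) + (1/2)·(7) = 15/2.

15/2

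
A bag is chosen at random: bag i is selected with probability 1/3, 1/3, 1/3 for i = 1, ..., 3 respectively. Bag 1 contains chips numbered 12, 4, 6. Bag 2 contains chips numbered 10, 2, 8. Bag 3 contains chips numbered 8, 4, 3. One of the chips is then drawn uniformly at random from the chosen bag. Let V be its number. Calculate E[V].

19/3

E[V | bag 1] = (12+4+6)/3 = 22/3.
E[V | bag 2] = (10+2+8)/3 = 20/3.
E[V | bag 3] = (8+4+3)/3 = 5.
By the law of total expectation,
E[V] = (1/3)·(22/3) + (1/3)·(20/3) + (1/3)·(5) = 19/3.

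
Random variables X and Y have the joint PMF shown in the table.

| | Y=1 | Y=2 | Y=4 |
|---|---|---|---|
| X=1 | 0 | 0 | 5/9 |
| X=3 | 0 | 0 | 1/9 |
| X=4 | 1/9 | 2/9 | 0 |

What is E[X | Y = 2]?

4

P(Y = 2) = 2/9.
Σ X·P over the event = 4·(2/9) = 8/9.
E[X | Y = 2] = (8/9) / (2/9) = 4.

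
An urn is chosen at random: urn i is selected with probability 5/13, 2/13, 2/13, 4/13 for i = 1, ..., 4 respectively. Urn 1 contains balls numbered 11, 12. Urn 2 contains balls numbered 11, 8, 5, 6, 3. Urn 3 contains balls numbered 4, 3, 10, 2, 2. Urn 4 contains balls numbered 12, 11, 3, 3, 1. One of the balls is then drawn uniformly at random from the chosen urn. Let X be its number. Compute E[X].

E[X | urn 1] = (11+12)/2 = 23/2.
E[X | urn 2] = (11+8+5+6+3)/5 = 33/5.
E[X | urn 3] = (4+3+10+2+2)/5 = 21/5.
E[X | urn 4] = (12+11+3+3+1)/5 = 6.
By the law of total expectation,
E[X] = (5/13)·(23/2) + (2/13)·(33/5) + (2/13)·(21/5) + (4/13)·(6) = 1031/130.

1031/130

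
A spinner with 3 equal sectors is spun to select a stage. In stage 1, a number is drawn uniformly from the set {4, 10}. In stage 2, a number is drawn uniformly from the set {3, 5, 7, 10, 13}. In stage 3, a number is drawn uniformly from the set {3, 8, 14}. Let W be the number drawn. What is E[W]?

E[W | stage 1] = (4+10)/2 = 7.
E[W | stage 2] = (3+5+7+10+13)/5 = 38/5.
E[W | stage 3] = (3+8+14)/3 = 25/3.
E[W] = (1/3)·(7) + (1/3)·(38/5) + (1/3)·(25/3) = 344/45.

344/45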